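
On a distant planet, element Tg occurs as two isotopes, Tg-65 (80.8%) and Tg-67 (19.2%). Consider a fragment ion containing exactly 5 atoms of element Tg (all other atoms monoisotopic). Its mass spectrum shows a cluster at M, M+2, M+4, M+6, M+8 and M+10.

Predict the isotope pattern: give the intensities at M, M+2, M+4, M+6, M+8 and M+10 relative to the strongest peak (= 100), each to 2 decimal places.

Each Tg atom is independently Tg-65 (p = 0.808) or Tg-67 (q = 0.192); the cluster is the binomial expansion (p + q)^5.
P(M) = 0.808^5 = 0.344395
P(M+2) = 5 × 0.808^4 × 0.192^1 = 0.409182
P(M+4) = 10 × 0.808^3 × 0.192^2 = 0.194463
P(M+6) = 10 × 0.808^2 × 0.192^3 = 0.046209
P(M+8) = 5 × 0.808^1 × 0.192^4 = 0.005490
P(M+10) = 0.192^5 = 0.000261
The M+2 peak is largest (0.409182); scaling to 100 gives 84.17 : 100.00 : 47.52 : 11.29 : 1.34 : 0.06.

84.17 : 100.00 : 47.52 : 11.29 : 1.34 : 0.06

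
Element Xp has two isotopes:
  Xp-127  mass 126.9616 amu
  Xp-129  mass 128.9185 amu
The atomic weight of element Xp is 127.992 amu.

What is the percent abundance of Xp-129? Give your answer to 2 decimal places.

52.65%

Let x be the fractional abundance of Xp-127; then Xp-129 has abundance 1 − x.
126.9616·x + 128.9185·(1 − x) = 127.992
(126.9616 − 128.9185)·x = 127.992 − 128.9185
x = -0.9265 / -1.9569 = 0.47345 → 47.35% Xp-127, 52.65% Xp-129.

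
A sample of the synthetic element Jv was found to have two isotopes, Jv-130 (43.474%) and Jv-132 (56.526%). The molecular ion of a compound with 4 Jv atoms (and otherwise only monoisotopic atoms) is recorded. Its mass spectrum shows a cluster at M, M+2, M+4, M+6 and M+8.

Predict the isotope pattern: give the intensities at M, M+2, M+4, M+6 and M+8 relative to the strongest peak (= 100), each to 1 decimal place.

Expanding (0.43474 + 0.56526)^4:
P(M) = 0.43474^4 = 0.035721
P(M+2) = 4 × 0.43474^3 × 0.56526^1 = 0.185779
P(M+4) = 6 × 0.43474^2 × 0.56526^2 = 0.362332
P(M+6) = 4 × 0.43474^1 × 0.56526^3 = 0.314076
P(M+8) = 0.56526^4 = 0.102092
The M+4 peak is largest (0.362332); scaling to 100 gives 9.9 : 51.3 : 100.0 : 86.7 : 28.2.

9.9 : 51.3 : 100.0 : 86.7 : 28.2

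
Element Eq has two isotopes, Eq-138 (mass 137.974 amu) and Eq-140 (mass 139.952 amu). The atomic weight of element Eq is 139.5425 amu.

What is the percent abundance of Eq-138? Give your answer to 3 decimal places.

With x = fraction of Eq-138 (so Eq-140 is 1 − x):
137.974·x + 139.952·(1 − x) = 139.5425
(137.974 − 139.952)·x = 139.5425 − 139.952
x = -0.4095 / -1.978 = 0.20703 → 20.703% Eq-138, 79.297% Eq-140.

20.703%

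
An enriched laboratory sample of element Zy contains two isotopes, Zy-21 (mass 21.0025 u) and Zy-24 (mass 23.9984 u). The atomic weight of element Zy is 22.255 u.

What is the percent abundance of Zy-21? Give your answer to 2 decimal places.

Writing the weighted mean with unknown fraction x of Zy-21:
21.0025·x + 23.9984·(1 − x) = 22.255
(21.0025 − 23.9984)·x = 22.255 − 23.9984
x = -1.7434 / -2.9959 = 0.58193 → 58.19% Zy-21, 41.81% Zy-24.

58.19%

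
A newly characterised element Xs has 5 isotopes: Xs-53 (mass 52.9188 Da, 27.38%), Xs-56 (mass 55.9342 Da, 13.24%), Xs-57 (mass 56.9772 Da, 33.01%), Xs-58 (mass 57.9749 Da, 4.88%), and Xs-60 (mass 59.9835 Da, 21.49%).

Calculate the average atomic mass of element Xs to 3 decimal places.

Average mass = Σ (abundance × isotope mass) = 0.2738 × 52.9188 + 0.1324 × 55.9342 + 0.3301 × 56.9772 + 0.0488 × 57.9749 + 0.2149 × 59.9835
= 14.48917 + 7.40569 + 18.80817 + 2.82918 + 12.89045 = 56.42266 Da

56.423 Da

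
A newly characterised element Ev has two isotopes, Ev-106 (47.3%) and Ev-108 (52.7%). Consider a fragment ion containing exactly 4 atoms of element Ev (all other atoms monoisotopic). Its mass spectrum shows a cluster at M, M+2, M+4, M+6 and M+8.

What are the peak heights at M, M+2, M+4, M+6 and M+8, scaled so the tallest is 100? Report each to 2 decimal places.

Expanding (0.473 + 0.527)^4:
P(M) = 0.473^4 = 0.050055
P(M+2) = 4 × 0.473^3 × 0.527^1 = 0.223077
P(M+4) = 6 × 0.473^2 × 0.527^2 = 0.372816
P(M+6) = 4 × 0.473^1 × 0.527^3 = 0.276919
P(M+8) = 0.527^4 = 0.077133
The M+4 peak is largest (0.372816); scaling to 100 gives 13.43 : 59.84 : 100.00 : 74.28 : 20.69.

13.43 : 59.84 : 100.00 : 74.28 : 20.69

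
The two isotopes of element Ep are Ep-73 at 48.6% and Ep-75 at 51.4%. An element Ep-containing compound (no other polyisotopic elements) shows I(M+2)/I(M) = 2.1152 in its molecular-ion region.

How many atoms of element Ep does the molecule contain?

The M+2/M ratio from n Ep atoms is n · q/p = n · 0.514/0.486.
n = 2.1152 × 0.486/0.514 = 2.00 ≈ 2

2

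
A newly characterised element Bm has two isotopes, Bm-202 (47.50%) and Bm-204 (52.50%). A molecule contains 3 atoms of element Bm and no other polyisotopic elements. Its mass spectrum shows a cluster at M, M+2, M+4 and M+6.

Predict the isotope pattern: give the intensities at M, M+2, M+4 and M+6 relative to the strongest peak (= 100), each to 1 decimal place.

Each Bm atom is independently Bm-202 (p = 0.4750) or Bm-204 (q = 0.5250); the cluster is the binomial expansion (p + q)^3.
P(M) = 0.4750^3 = 0.107172
P(M+2) = 3 × 0.4750^2 × 0.5250^1 = 0.355359
P(M+4) = 3 × 0.4750^1 × 0.5250^2 = 0.392766
P(M+6) = 0.5250^3 = 0.144703
The M+4 peak is largest (0.392766); scaling to 100 gives 27.3 : 90.5 : 100.0 : 36.8.

27.3 : 90.5 : 100.0 : 36.8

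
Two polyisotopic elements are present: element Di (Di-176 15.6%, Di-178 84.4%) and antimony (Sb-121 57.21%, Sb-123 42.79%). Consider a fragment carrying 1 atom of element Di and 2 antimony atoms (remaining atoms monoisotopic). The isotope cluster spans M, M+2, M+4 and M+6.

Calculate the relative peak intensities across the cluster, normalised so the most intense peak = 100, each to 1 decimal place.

11.6 : 79.8 : 100.0 : 35.0

Element Di pattern (n=1): 0.1560 : 0.8440
Antimony pattern (n=2): 0.32729841 : 0.48960318 : 0.18309841
Convolve the two distributions (both contribute in 2-u steps):
  M: 0.1560×0.32729841 = 0.051059
  M+2: 0.1560×0.48960318 + 0.8440×0.32729841 = 0.352618
  M+4: 0.1560×0.18309841 + 0.8440×0.48960318 = 0.441788
  M+6: 0.8440×0.18309841 = 0.154535
Scale to base peak (0.441788) = 100: 11.6 : 79.8 : 100.0 : 35.0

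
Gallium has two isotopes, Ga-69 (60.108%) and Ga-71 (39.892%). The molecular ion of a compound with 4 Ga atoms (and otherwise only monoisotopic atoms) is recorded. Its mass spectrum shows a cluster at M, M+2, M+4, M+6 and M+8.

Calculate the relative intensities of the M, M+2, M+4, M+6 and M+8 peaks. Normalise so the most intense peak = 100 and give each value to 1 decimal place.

37.7 : 100.0 : 99.6 : 44.0 : 7.3

The 4 Ga atoms are independent, so intensities follow the terms of (0.60108 + 0.39892)^4.
P(M) = 0.60108^4 = 0.130536
P(M+2) = 4 × 0.60108^3 × 0.39892^1 = 0.346531
P(M+4) = 6 × 0.60108^2 × 0.39892^2 = 0.344975
P(M+6) = 4 × 0.60108^1 × 0.39892^3 = 0.152633
P(M+8) = 0.39892^4 = 0.025325
The M+2 peak is largest (0.346531); scaling to 100 gives 37.7 : 100.0 : 99.6 : 44.0 : 7.3.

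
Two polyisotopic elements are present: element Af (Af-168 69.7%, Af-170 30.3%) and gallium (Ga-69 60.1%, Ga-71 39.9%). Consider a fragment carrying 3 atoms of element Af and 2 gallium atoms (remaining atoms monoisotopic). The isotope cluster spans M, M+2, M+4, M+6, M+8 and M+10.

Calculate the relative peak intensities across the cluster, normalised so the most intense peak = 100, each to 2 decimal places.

36.51 : 96.08 : 100.00 : 51.46 : 13.10 : 1.32

Element Af pattern (n=3): 0.33860887 : 0.44160038 : 0.19197262 : 0.02781813
Gallium pattern (n=2): 0.361201 : 0.479598 : 0.159201
Convolve the two distributions (both contribute in 2-u steps):
  M: 0.33860887×0.361201 = 0.122306
  M+2: 0.33860887×0.479598 + 0.44160038×0.361201 = 0.321903
  M+4: 0.33860887×0.159201 + 0.44160038×0.479598 + 0.19197262×0.361201 = 0.335038
  M+6: 0.44160038×0.159201 + 0.19197262×0.479598 + 0.02781813×0.361201 = 0.172421
  M+8: 0.19197262×0.159201 + 0.02781813×0.479598 = 0.043904
  M+10: 0.02781813×0.159201 = 0.004429
Scale to base peak (0.335038) = 100: 36.51 : 96.08 : 100.00 : 51.46 : 13.10 : 1.32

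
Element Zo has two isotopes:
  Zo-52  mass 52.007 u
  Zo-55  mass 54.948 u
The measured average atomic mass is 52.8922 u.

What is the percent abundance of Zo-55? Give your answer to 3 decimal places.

Let x be the fractional abundance of Zo-52; then Zo-55 has abundance 1 − x.
52.007·x + 54.948·(1 − x) = 52.8922
(52.007 − 54.948)·x = 52.8922 − 54.948
x = -2.0558 / -2.941 = 0.69901 → 69.901% Zo-52, 30.099% Zo-55.

30.099%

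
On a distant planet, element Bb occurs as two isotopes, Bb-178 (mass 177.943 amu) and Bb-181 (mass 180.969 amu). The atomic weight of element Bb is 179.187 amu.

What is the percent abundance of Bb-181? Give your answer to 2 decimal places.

With x = fraction of Bb-178 (so Bb-181 is 1 − x):
177.943·x + 180.969·(1 − x) = 179.187
(177.943 − 180.969)·x = 179.187 − 180.969
x = -1.782 / -3.026 = 0.58890 → 58.89% Bb-178, 41.11% Bb-181.

41.11%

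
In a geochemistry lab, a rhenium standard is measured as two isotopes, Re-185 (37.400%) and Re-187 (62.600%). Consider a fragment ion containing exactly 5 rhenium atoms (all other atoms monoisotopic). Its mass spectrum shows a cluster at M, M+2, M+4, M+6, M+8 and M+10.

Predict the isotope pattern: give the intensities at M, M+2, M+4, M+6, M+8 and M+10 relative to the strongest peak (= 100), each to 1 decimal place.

2.1 : 17.8 : 59.7 : 100.0 : 83.7 : 28.0

Expanding (0.37400 + 0.62600)^5:
P(M) = 0.37400^5 = 0.007317
P(M+2) = 5 × 0.37400^4 × 0.62600^1 = 0.061239
P(M+4) = 10 × 0.37400^3 × 0.62600^2 = 0.205005
P(M+6) = 10 × 0.37400^2 × 0.62600^3 = 0.343136
P(M+8) = 5 × 0.37400^1 × 0.62600^4 = 0.287170
P(M+10) = 0.62600^5 = 0.096133
The M+6 peak is largest (0.343136); scaling to 100 gives 2.1 : 17.8 : 59.7 : 100.0 : 83.7 : 28.0.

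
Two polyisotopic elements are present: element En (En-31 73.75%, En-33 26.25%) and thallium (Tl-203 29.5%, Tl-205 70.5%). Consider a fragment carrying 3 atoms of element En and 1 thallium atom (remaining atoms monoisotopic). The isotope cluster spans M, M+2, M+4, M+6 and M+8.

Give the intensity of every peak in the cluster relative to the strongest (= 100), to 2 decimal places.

Element En pattern (n=3): 0.40113086 : 0.42832617 : 0.15245508 : 0.01808789
Thallium pattern (n=1): 0.2950 : 0.7050
Convolve the two distributions (both contribute in 2-u steps):
  M: 0.40113086×0.2950 = 0.118334
  M+2: 0.40113086×0.7050 + 0.42832617×0.2950 = 0.409153
  M+4: 0.42832617×0.7050 + 0.15245508×0.2950 = 0.346944
  M+6: 0.15245508×0.7050 + 0.01808789×0.2950 = 0.112817
  M+8: 0.01808789×0.7050 = 0.012752
Scale to base peak (0.409153) = 100: 28.92 : 100.00 : 84.80 : 27.57 : 3.12

28.92 : 100.00 : 84.80 : 27.57 : 3.12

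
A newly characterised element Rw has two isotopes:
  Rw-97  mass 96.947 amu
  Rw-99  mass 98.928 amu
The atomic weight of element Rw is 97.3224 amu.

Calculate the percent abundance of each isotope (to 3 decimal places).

Rw-97: 81.050%, Rw-99: 18.950%

With x = fraction of Rw-97 (so Rw-99 is 1 − x):
96.947·x + 98.928·(1 − x) = 97.3224
(96.947 − 98.928)·x = 97.3224 − 98.928
x = -1.6056 / -1.981 = 0.81050 → 81.050% Rw-97, 18.950% Rw-99.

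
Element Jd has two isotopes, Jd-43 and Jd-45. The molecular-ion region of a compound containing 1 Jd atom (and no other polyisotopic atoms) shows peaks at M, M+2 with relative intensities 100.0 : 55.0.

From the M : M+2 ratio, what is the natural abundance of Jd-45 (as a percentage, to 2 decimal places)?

Write p for the Jd-43 fraction. I(M+2)/I(M) = [C(1,1)·p^0·(1−p)] / p^1 = 1·(1−p)/p = 55.0/100.0 = 0.5500
(1−p)/p = 0.5500/1 = 0.5500  ⇒  p = 1/(1 + 0.5500) = 0.6452
Jd-43: 64.52%, Jd-45: 35.48%.

35.48%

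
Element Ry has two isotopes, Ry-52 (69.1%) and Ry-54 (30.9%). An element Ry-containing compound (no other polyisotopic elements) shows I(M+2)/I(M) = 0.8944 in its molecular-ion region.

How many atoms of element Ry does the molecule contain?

For n independent Ry atoms, I(M+2)/I(M) = n · (abundance Ry-54) / (abundance Ry-52) = n · 0.309/0.691.
n = 0.8944 × 0.691/0.309 = 2.00 ≈ 2

2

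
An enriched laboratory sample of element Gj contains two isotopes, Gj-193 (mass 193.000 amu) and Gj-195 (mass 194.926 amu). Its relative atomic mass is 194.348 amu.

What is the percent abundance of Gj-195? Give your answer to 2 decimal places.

Let x be the fractional abundance of Gj-193; then Gj-195 has abundance 1 − x.
193.000·x + 194.926·(1 − x) = 194.348
(193.000 − 194.926)·x = 194.348 − 194.926
x = -0.578 / -1.926 = 0.30010 → 30.01% Gj-193, 69.99% Gj-195.

69.99%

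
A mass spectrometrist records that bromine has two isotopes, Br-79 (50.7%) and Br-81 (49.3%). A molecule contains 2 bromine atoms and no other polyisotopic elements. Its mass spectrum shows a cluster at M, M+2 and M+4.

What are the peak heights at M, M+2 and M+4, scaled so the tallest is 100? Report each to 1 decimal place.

Expanding (0.507 + 0.493)^2:
P(M) = 0.507^2 = 0.257049
P(M+2) = 2 × 0.507^1 × 0.493^1 = 0.499902
P(M+4) = 0.493^2 = 0.243049
The M+2 peak is largest (0.499902); scaling to 100 gives 51.4 : 100.0 : 48.6.

51.4 : 100.0 : 48.6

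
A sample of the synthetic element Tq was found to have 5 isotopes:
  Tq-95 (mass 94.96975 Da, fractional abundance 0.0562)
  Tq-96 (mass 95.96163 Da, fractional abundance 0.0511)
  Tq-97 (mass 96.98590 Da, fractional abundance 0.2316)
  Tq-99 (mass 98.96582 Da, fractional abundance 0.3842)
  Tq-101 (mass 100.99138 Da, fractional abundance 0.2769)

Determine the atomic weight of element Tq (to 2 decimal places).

Ar = Σ fᵢ·mᵢ = 0.0562 × 94.96975 + 0.0511 × 95.96163 + 0.2316 × 96.98590 + 0.3842 × 98.96582 + 0.2769 × 100.99138
= 5.337300 + 4.903639 + 22.461934 + 38.022668 + 27.964513 = 98.690054 Da

98.69 Da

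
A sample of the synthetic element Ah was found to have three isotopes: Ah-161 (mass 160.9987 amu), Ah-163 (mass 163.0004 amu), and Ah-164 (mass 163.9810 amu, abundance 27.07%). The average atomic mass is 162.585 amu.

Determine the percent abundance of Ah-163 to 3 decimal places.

Let x and y be the fractions of Ah-161 and Ah-163. Then x + y = 1 − 0.2707 = 0.7293 and 160.9987x + 163.0004y = 162.585 − 0.2707×163.9810 = 118.1953433.
Substituting: 160.9987x + 163.0004(0.7293 − x) = 118.1953433
(160.9987 − 163.0004)x = -0.68084842  ⇒  x = 0.34014, y = 0.38916
Ah-161: 34.014%, Ah-163: 38.916%.

38.916%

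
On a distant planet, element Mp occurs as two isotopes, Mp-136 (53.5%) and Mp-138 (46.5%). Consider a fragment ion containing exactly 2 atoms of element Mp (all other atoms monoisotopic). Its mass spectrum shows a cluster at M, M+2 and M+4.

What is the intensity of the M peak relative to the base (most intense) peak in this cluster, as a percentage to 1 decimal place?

57.5%

Term probabilities: M 0.2862, M+2 0.4975, M+4 0.2162. Base peak = M+2.
P(M+2) = C(2,1) × 0.535^1 × 0.465^1 = 2 × 0.5350 × 0.4650 = 0.497550 (base)
P(M) = C(2,0) × 0.535^2 × 0.465^0 = 1 × 0.286225 × 1.0000 = 0.286225
Relative intensity = 0.286225 / 0.497550 × 100 = 57.5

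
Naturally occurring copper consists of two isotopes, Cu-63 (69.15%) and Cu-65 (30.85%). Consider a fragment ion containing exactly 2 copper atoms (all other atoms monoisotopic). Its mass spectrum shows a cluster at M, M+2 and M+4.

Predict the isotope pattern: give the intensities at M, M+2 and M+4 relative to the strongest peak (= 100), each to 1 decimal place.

100.0 : 89.2 : 19.9

The 2 Cu atoms are independent, so intensities follow the terms of (0.6915 + 0.3085)^2.
P(M) = 0.6915^2 = 0.478172
P(M+2) = 2 × 0.6915^1 × 0.3085^1 = 0.426656
P(M+4) = 0.3085^2 = 0.095172
The M peak is largest (0.478172); scaling to 100 gives 100.0 : 89.2 : 19.9.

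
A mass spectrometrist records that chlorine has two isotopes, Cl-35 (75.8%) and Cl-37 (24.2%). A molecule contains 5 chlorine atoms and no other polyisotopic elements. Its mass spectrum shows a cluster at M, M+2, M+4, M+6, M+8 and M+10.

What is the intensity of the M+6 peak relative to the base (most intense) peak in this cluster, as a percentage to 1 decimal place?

20.4%

Binomial terms of (0.758 + 0.242)^5: M 0.2502, M+2 0.3994, M+4 0.2551, M+6 0.0814, M+8 0.0130, M+10 0.0008 → M+2 is the base peak.
P(M+2) = C(5,1) × 0.758^4 × 0.242^1 = 5 × 0.33012379 × 0.2420 = 0.399450 (base)
P(M+6) = C(5,3) × 0.758^2 × 0.242^3 = 10 × 0.574564 × 0.01417249 = 0.081430
Relative intensity = 0.081430 / 0.399450 × 100 = 20.4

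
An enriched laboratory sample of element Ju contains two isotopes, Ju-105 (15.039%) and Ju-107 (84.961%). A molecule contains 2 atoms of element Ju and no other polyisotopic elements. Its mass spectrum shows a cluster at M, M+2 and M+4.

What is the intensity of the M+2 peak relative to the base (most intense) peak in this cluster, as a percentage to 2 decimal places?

35.40%

(0.15039 + 0.84961)^2 gives M 0.0226, M+2 0.2555, M+4 0.7218; the largest is M+4.
P(M+4) = C(2,2) × 0.15039^0 × 0.84961^2 = 1 × 1.0000 × 0.72183715 = 0.721837 (base)
P(M+2) = C(2,1) × 0.15039^1 × 0.84961^1 = 2 × 0.15039 × 0.84961 = 0.255546
Relative intensity = 0.255546 / 0.721837 × 100 = 35.40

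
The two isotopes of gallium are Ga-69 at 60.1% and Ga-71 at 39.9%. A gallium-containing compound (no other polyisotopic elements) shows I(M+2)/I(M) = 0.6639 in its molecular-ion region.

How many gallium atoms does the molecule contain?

1

For n independent Ga atoms, I(M+2)/I(M) = n · (abundance Ga-71) / (abundance Ga-69) = n · 0.399/0.601.
n = 0.6639 × 0.601/0.399 = 1.00 ≈ 1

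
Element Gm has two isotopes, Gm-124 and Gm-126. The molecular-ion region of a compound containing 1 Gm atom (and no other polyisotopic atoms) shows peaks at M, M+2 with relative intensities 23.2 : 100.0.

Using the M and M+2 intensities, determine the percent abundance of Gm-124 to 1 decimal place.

Write p for the Gm-124 fraction. I(M+2)/I(M) = [C(1,1)·p^0·(1−p)] / p^1 = 1·(1−p)/p = 100.0/23.2 = 4.3103
(1−p)/p = 4.3103/1 = 4.3103  ⇒  p = 1/(1 + 4.3103) = 0.1883
Gm-124: 18.8%, Gm-126: 81.2%.

18.8%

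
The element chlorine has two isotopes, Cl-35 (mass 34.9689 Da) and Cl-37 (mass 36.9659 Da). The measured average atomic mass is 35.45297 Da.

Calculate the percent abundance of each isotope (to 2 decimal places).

Let x be the fractional abundance of Cl-35; then Cl-37 has abundance 1 − x.
34.9689·x + 36.9659·(1 − x) = 35.45297
(34.9689 − 36.9659)·x = 35.45297 − 36.9659
x = -1.51293 / -1.9970 = 0.75760 → 75.76% Cl-35, 24.24% Cl-37.

Cl-35: 75.76%, Cl-37: 24.24%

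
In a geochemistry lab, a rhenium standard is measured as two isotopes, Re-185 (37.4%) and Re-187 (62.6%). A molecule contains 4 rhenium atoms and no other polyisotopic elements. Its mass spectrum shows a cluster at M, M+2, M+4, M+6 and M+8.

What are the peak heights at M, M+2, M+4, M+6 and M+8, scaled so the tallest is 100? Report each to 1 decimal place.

The 4 Re atoms are independent, so intensities follow the terms of (0.374 + 0.626)^4.
P(M) = 0.374^4 = 0.019565
P(M+2) = 4 × 0.374^3 × 0.626^1 = 0.130993
P(M+4) = 6 × 0.374^2 × 0.626^2 = 0.328884
P(M+6) = 4 × 0.374^1 × 0.626^3 = 0.366990
P(M+8) = 0.626^4 = 0.153567
The M+6 peak is largest (0.366990); scaling to 100 gives 5.3 : 35.7 : 89.6 : 100.0 : 41.8.

5.3 : 35.7 : 89.6 : 100.0 : 41.8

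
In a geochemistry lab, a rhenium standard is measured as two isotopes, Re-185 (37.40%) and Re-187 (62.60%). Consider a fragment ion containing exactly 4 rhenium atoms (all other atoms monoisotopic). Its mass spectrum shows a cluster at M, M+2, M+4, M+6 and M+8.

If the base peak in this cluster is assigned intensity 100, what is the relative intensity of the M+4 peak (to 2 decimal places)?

89.62

Term probabilities: M 0.0196, M+2 0.1310, M+4 0.3289, M+6 0.3670, M+8 0.1536. Base peak = M+6.
P(M+6) = C(4,3) × 0.3740^1 × 0.6260^3 = 4 × 0.3740 × 0.24531438 = 0.366990 (base)
P(M+4) = C(4,2) × 0.3740^2 × 0.6260^2 = 6 × 0.139876 × 0.391876 = 0.328884
Relative intensity = 0.328884 / 0.366990 × 100 = 89.62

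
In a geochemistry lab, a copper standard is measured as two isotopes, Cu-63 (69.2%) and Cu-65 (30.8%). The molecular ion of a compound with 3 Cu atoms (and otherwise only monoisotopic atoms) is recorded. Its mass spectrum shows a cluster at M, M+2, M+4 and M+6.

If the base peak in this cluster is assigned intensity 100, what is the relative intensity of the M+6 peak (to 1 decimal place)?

Term probabilities: M 0.3314, M+2 0.4425, M+4 0.1969, M+6 0.0292. Base peak = M+2.
P(M+2) = C(3,1) × 0.692^2 × 0.308^1 = 3 × 0.478864 × 0.3080 = 0.442470 (base)
P(M+6) = C(3,3) × 0.692^0 × 0.308^3 = 1 × 1.0000 × 0.02921811 = 0.029218
Relative intensity = 0.029218 / 0.442470 × 100 = 6.6

6.6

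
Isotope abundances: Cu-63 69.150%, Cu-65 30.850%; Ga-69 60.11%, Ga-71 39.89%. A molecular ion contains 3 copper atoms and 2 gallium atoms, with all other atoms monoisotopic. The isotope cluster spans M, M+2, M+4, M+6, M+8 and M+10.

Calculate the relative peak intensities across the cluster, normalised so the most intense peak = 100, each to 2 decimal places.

Copper pattern (n=3): 0.33065611 : 0.44254842 : 0.19743483 : 0.02936064
Gallium pattern (n=2): 0.36132121 : 0.47955758 : 0.15912121
Convolve the two distributions (both contribute in 2-u steps):
  M: 0.33065611×0.36132121 = 0.119473
  M+2: 0.33065611×0.47955758 + 0.44254842×0.36132121 = 0.318471
  M+4: 0.33065611×0.15912121 + 0.44254842×0.47955758 + 0.19743483×0.36132121 = 0.336179
  M+6: 0.44254842×0.15912121 + 0.19743483×0.47955758 + 0.02936064×0.36132121 = 0.175709
  M+8: 0.19743483×0.15912121 + 0.02936064×0.47955758 = 0.045496
  M+10: 0.02936064×0.15912121 = 0.004672
Scale to base peak (0.336179) = 100: 35.54 : 94.73 : 100.00 : 52.27 : 13.53 : 1.39

35.54 : 94.73 : 100.00 : 52.27 : 13.53 : 1.39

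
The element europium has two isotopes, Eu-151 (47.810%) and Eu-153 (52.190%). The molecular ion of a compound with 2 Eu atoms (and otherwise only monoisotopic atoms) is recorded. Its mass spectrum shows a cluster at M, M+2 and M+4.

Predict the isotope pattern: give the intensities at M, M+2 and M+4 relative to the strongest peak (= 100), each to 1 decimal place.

The 2 Eu atoms are independent, so intensities follow the terms of (0.47810 + 0.52190)^2.
P(M) = 0.47810^2 = 0.228580
P(M+2) = 2 × 0.47810^1 × 0.52190^1 = 0.499041
P(M+4) = 0.52190^2 = 0.272380
The M+2 peak is largest (0.499041); scaling to 100 gives 45.8 : 100.0 : 54.6.

45.8 : 100.0 : 54.6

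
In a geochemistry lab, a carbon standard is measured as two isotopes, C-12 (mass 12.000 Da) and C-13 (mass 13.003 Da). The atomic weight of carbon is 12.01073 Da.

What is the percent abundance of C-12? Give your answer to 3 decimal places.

98.930%

Writing the weighted mean with unknown fraction x of C-12:
12.000·x + 13.003·(1 − x) = 12.01073
(12.000 − 13.003)·x = 12.01073 − 13.003
x = -0.99227 / -1.003 = 0.98930 → 98.930% C-12, 1.070% C-13.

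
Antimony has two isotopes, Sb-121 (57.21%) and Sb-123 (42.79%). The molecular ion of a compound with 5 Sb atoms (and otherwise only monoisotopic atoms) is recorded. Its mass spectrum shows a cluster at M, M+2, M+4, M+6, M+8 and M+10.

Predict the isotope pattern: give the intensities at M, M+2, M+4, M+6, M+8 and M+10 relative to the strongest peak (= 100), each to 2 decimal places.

17.88 : 66.85 : 100.00 : 74.79 : 27.97 : 4.18

Expanding (0.5721 + 0.4279)^5:
P(M) = 0.5721^5 = 0.061286
P(M+2) = 5 × 0.5721^4 × 0.4279^1 = 0.229192
P(M+4) = 10 × 0.5721^3 × 0.4279^2 = 0.342847
P(M+6) = 10 × 0.5721^2 × 0.4279^3 = 0.256431
P(M+8) = 5 × 0.5721^1 × 0.4279^4 = 0.095898
P(M+10) = 0.4279^5 = 0.014345
The M+4 peak is largest (0.342847); scaling to 100 gives 17.88 : 66.85 : 100.00 : 74.79 : 27.97 : 4.18.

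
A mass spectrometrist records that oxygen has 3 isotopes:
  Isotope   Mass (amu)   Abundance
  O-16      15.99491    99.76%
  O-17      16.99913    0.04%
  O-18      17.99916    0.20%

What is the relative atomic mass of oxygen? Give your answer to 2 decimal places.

16.00 amu

Average mass = Σ (abundance × isotope mass) = 0.9976 × 15.99491 + 0.0004 × 16.99913 + 0.0020 × 17.99916
= 15.956522 + 0.006800 + 0.035998 = 15.999320 amu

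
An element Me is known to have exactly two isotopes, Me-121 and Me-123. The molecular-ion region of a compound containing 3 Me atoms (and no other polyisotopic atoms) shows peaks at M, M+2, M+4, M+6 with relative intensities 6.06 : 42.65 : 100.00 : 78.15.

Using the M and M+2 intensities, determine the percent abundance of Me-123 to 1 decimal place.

Let p = fractional abundance of Me-121. I(M+2)/I(M) = [C(3,1)·p^2·(1−p)] / p^3 = 3·(1−p)/p = 42.65/6.06 = 7.0380
(1−p)/p = 7.0380/3 = 2.3460  ⇒  p = 1/(1 + 2.3460) = 0.2989
Me-121: 29.9%, Me-123: 70.1%.

70.1%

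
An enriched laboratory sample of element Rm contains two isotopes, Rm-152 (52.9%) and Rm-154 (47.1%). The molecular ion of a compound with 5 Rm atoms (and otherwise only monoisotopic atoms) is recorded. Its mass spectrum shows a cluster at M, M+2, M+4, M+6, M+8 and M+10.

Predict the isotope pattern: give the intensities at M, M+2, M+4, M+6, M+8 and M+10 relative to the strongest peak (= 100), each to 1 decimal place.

12.6 : 56.2 : 100.0 : 89.0 : 39.6 : 7.1

The 5 Rm atoms are independent, so intensities follow the terms of (0.529 + 0.471)^5.
P(M) = 0.529^5 = 0.041427
P(M+2) = 5 × 0.529^4 × 0.471^1 = 0.184422
P(M+4) = 10 × 0.529^3 × 0.471^2 = 0.328404
P(M+6) = 10 × 0.529^2 × 0.471^3 = 0.292398
P(M+8) = 5 × 0.529^1 × 0.471^4 = 0.130170
P(M+10) = 0.471^5 = 0.023180
The M+4 peak is largest (0.328404); scaling to 100 gives 12.6 : 56.2 : 100.0 : 89.0 : 39.6 : 7.1.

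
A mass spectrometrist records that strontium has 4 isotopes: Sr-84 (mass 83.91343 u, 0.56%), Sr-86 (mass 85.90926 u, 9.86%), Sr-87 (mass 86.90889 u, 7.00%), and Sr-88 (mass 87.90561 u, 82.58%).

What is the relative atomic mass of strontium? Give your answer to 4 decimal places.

Ar = Σ fᵢ·mᵢ = 0.0056 × 83.91343 + 0.0986 × 85.90926 + 0.0700 × 86.90889 + 0.8258 × 87.90561
= 0.469915 + 8.470653 + 6.083622 + 72.592453 = 87.616643 u

87.6166 u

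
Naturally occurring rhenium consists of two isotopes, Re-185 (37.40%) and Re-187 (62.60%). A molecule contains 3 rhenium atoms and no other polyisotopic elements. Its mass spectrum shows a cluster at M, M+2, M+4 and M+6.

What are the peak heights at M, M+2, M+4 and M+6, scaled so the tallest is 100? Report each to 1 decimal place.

Each Re atom is independently Re-185 (p = 0.3740) or Re-187 (q = 0.6260); the cluster is the binomial expansion (p + q)^3.
P(M) = 0.3740^3 = 0.052314
P(M+2) = 3 × 0.3740^2 × 0.6260^1 = 0.262687
P(M+4) = 3 × 0.3740^1 × 0.6260^2 = 0.439685
P(M+6) = 0.6260^3 = 0.245314
The M+4 peak is largest (0.439685); scaling to 100 gives 11.9 : 59.7 : 100.0 : 55.8.

11.9 : 59.7 : 100.0 : 55.8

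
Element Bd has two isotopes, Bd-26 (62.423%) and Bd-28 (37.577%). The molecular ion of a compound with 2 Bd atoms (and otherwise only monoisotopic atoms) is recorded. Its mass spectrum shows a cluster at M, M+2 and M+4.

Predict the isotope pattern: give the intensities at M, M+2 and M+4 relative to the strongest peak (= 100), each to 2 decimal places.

Each Bd atom is independently Bd-26 (p = 0.62423) or Bd-28 (q = 0.37577); the cluster is the binomial expansion (p + q)^2.
P(M) = 0.62423^2 = 0.389663
P(M+2) = 2 × 0.62423^1 × 0.37577^1 = 0.469134
P(M+4) = 0.37577^2 = 0.141203
The M+2 peak is largest (0.469134); scaling to 100 gives 83.06 : 100.00 : 30.10.

83.06 : 100.00 : 30.10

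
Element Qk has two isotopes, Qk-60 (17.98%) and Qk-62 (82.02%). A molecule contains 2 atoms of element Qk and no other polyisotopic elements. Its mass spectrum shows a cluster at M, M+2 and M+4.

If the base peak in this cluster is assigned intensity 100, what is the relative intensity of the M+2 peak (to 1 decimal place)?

Binomial terms of (0.1798 + 0.8202)^2: M 0.0323, M+2 0.2949, M+4 0.6727 → M+4 is the base peak.
P(M+4) = C(2,2) × 0.1798^0 × 0.8202^2 = 1 × 1.0000 × 0.67272804 = 0.672728 (base)
P(M+2) = C(2,1) × 0.1798^1 × 0.8202^1 = 2 × 0.1798 × 0.8202 = 0.294944
Relative intensity = 0.294944 / 0.672728 × 100 = 43.8

43.8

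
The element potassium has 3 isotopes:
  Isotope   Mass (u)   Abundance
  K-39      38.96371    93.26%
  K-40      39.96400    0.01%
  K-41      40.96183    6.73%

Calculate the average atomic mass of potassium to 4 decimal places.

Average mass = Σ (abundance × isotope mass) = 0.9326 × 38.96371 + 0.0001 × 39.96400 + 0.0673 × 40.96183
= 36.337556 + 0.003996 + 2.756731 = 39.098283 u

39.0983 u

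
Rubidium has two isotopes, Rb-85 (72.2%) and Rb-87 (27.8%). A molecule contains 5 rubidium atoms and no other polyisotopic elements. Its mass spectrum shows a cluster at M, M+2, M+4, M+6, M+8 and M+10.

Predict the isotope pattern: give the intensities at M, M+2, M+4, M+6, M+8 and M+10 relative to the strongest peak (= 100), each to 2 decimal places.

Each Rb atom is independently Rb-85 (p = 0.722) or Rb-87 (q = 0.278); the cluster is the binomial expansion (p + q)^5.
P(M) = 0.722^5 = 0.196194
P(M+2) = 5 × 0.722^4 × 0.278^1 = 0.377714
P(M+4) = 10 × 0.722^3 × 0.278^2 = 0.290872
P(M+6) = 10 × 0.722^2 × 0.278^3 = 0.111998
P(M+8) = 5 × 0.722^1 × 0.278^4 = 0.021562
P(M+10) = 0.278^5 = 0.001660
The M+2 peak is largest (0.377714); scaling to 100 gives 51.94 : 100.00 : 77.01 : 29.65 : 5.71 : 0.44.

51.94 : 100.00 : 77.01 : 29.65 : 5.71 : 0.44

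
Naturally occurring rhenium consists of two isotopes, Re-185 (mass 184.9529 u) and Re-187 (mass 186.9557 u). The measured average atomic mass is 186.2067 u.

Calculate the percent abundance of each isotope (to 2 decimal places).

Re-185: 37.40%, Re-187: 62.60%

Let x be the fractional abundance of Re-185; then Re-187 has abundance 1 − x.
184.9529·x + 186.9557·(1 − x) = 186.2067
(184.9529 − 186.9557)·x = 186.2067 − 186.9557
x = -0.7490 / -2.0028 = 0.37398 → 37.40% Re-185, 62.60% Re-187.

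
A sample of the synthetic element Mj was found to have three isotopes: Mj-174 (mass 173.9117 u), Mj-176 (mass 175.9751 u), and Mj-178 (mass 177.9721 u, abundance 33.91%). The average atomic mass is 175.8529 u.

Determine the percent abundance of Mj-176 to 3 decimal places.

27.349%

The remaining 66.09% is split between Mj-174 (fraction x) and Mj-176 (fraction 0.6609 − x).
Substituting: 173.9117x + 175.9751(0.6609 − x) = 115.50256089
(173.9117 − 175.9751)x = -0.7993827  ⇒  x = 0.38741, y = 0.27349
Mj-174: 38.741%, Mj-176: 27.349%.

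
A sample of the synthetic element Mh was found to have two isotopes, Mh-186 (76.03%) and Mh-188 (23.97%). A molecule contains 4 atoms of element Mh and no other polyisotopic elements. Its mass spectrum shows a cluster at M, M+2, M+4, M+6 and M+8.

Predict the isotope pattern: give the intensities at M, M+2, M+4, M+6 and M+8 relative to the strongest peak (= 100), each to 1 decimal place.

Expanding (0.7603 + 0.2397)^4:
P(M) = 0.7603^4 = 0.334149
P(M+2) = 4 × 0.7603^3 × 0.2397^1 = 0.421389
P(M+4) = 6 × 0.7603^2 × 0.2397^2 = 0.199277
P(M+6) = 4 × 0.7603^1 × 0.2397^3 = 0.041884
P(M+8) = 0.2397^4 = 0.003301
The M+2 peak is largest (0.421389); scaling to 100 gives 79.3 : 100.0 : 47.3 : 9.9 : 0.8.

79.3 : 100.0 : 47.3 : 9.9 : 0.8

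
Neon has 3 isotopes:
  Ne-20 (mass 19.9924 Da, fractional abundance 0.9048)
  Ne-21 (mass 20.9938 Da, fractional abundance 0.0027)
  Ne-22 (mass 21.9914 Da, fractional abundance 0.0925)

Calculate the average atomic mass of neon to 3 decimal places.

The abundance-weighted mean is 0.9048 × 19.9924 + 0.0027 × 20.9938 + 0.0925 × 21.9914
= 18.08912 + 0.05668 + 2.03420 = 20.18000 Da

20.180 Da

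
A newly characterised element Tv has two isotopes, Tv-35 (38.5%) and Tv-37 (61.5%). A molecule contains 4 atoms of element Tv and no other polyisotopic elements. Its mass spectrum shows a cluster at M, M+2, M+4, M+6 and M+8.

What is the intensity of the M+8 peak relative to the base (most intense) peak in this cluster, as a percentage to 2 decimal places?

Binomial terms of (0.385 + 0.615)^4: M 0.0220, M+2 0.1404, M+4 0.3364, M+6 0.3582, M+8 0.1431 → M+6 is the base peak.
P(M+6) = C(4,3) × 0.385^1 × 0.615^3 = 4 × 0.3850 × 0.23260837 = 0.358217 (base)
P(M+8) = C(4,4) × 0.385^0 × 0.615^4 = 1 × 1.0000 × 0.14305415 = 0.143054
Relative intensity = 0.143054 / 0.358217 × 100 = 39.94

39.94%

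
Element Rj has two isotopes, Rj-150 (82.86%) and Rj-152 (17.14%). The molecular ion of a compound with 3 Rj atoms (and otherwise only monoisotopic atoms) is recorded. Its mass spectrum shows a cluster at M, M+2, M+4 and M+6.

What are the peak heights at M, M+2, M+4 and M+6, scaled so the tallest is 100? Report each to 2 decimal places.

Each Rj atom is independently Rj-150 (p = 0.8286) or Rj-152 (q = 0.1714); the cluster is the binomial expansion (p + q)^3.
P(M) = 0.8286^3 = 0.568898
P(M+2) = 3 × 0.8286^2 × 0.1714^1 = 0.353038
P(M+4) = 3 × 0.8286^1 × 0.1714^2 = 0.073028
P(M+6) = 0.1714^3 = 0.005035
The M peak is largest (0.568898); scaling to 100 gives 100.00 : 62.06 : 12.84 : 0.89.

100.00 : 62.06 : 12.84 : 0.89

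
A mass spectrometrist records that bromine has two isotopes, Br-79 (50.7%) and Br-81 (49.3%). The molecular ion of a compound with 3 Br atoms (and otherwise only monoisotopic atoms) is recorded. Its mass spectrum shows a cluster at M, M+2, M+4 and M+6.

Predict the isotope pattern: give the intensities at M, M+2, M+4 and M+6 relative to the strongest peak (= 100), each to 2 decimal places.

34.28 : 100.00 : 97.24 : 31.52

Each Br atom is independently Br-79 (p = 0.507) or Br-81 (q = 0.493); the cluster is the binomial expansion (p + q)^3.
P(M) = 0.507^3 = 0.130324
P(M+2) = 3 × 0.507^2 × 0.493^1 = 0.380175
P(M+4) = 3 × 0.507^1 × 0.493^2 = 0.369678
P(M+6) = 0.493^3 = 0.119823
The M+2 peak is largest (0.380175); scaling to 100 gives 34.28 : 100.00 : 97.24 : 31.52.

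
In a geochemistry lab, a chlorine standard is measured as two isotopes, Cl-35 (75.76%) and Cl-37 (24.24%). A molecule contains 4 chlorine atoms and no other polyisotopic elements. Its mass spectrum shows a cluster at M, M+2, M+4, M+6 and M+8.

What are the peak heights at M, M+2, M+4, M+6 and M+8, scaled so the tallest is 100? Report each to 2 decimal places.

The 4 Cl atoms are independent, so intensities follow the terms of (0.7576 + 0.2424)^4.
P(M) = 0.7576^4 = 0.329428
P(M+2) = 4 × 0.7576^3 × 0.2424^1 = 0.421612
P(M+4) = 6 × 0.7576^2 × 0.2424^2 = 0.202347
P(M+6) = 4 × 0.7576^1 × 0.2424^3 = 0.043162
P(M+8) = 0.2424^4 = 0.003452
The M+2 peak is largest (0.421612); scaling to 100 gives 78.14 : 100.00 : 47.99 : 10.24 : 0.82.

78.14 : 100.00 : 47.99 : 10.24 : 0.82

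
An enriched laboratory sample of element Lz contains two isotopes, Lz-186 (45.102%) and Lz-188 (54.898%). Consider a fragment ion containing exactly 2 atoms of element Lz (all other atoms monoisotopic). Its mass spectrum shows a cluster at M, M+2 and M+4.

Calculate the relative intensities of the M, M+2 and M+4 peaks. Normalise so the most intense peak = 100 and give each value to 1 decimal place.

Expanding (0.45102 + 0.54898)^2:
P(M) = 0.45102^2 = 0.203419
P(M+2) = 2 × 0.45102^1 × 0.54898^1 = 0.495202
P(M+4) = 0.54898^2 = 0.301379
The M+2 peak is largest (0.495202); scaling to 100 gives 41.1 : 100.0 : 60.9.

41.1 : 100.0 : 60.9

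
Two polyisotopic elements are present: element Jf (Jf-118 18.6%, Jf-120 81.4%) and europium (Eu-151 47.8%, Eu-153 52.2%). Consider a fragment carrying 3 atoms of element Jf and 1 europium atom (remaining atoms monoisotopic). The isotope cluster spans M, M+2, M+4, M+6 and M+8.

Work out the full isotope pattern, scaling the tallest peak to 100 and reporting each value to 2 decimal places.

Element Jf pattern (n=3): 0.00643486 : 0.08448343 : 0.36972857 : 0.53935314
Europium pattern (n=1): 0.4780 : 0.5220
Convolve the two distributions (both contribute in 2-u steps):
  M: 0.00643486×0.4780 = 0.003076
  M+2: 0.00643486×0.5220 + 0.08448343×0.4780 = 0.043742
  M+4: 0.08448343×0.5220 + 0.36972857×0.4780 = 0.220831
  M+6: 0.36972857×0.5220 + 0.53935314×0.4780 = 0.450809
  M+8: 0.53935314×0.5220 = 0.281542
Scale to base peak (0.450809) = 100: 0.68 : 9.70 : 48.99 : 100.00 : 62.45

0.68 : 9.70 : 48.99 : 100.00 : 62.45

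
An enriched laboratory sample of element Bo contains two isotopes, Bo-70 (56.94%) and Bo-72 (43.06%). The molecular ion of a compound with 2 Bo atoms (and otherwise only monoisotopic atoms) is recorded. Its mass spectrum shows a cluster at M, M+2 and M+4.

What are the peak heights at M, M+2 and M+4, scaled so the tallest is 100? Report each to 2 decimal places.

66.12 : 100.00 : 37.81

Each Bo atom is independently Bo-70 (p = 0.5694) or Bo-72 (q = 0.4306); the cluster is the binomial expansion (p + q)^2.
P(M) = 0.5694^2 = 0.324216
P(M+2) = 2 × 0.5694^1 × 0.4306^1 = 0.490367
P(M+4) = 0.4306^2 = 0.185416
The M+2 peak is largest (0.490367); scaling to 100 gives 66.12 : 100.00 : 37.81.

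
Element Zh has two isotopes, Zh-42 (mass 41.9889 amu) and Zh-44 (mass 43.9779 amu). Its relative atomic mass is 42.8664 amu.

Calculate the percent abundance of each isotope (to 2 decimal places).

Writing the weighted mean with unknown fraction x of Zh-42:
41.9889·x + 43.9779·(1 − x) = 42.8664
(41.9889 − 43.9779)·x = 42.8664 − 43.9779
x = -1.1115 / -1.9890 = 0.55882 → 55.88% Zh-42, 44.12% Zh-44.

Zh-42: 55.88%, Zh-44: 44.12%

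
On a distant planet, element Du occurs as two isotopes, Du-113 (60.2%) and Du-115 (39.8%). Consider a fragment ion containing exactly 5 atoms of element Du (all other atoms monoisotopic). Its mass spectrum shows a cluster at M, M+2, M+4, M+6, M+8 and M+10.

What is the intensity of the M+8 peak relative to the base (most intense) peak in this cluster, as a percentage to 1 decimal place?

Binomial terms of (0.602 + 0.398)^5: M 0.0791, M+2 0.2614, M+4 0.3456, M+6 0.2285, M+8 0.0755, M+10 0.0100 → M+4 is the base peak.
P(M+4) = C(5,2) × 0.602^3 × 0.398^2 = 10 × 0.21816721 × 0.158404 = 0.345586 (base)
P(M+8) = C(5,4) × 0.602^1 × 0.398^4 = 5 × 0.6020 × 0.02509183 = 0.075526
Relative intensity = 0.075526 / 0.345586 × 100 = 21.9

21.9%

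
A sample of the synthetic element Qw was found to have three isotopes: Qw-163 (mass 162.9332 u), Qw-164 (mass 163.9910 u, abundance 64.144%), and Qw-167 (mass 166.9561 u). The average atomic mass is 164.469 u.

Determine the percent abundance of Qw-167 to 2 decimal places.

The remaining 35.856% is split between Qw-163 (fraction x) and Qw-167 (fraction 0.35856 − x).
Substituting: 162.9332x + 166.9561(0.35856 − x) = 59.27861296
(162.9332 − 166.9561)x = -0.585166256  ⇒  x = 0.14546, y = 0.21310
Qw-163: 14.55%, Qw-167: 21.31%.

21.31%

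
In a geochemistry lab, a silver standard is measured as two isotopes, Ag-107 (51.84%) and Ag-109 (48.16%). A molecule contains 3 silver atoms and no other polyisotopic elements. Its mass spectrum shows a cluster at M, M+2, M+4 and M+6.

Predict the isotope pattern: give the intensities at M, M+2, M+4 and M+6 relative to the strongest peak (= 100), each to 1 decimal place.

35.9 : 100.0 : 92.9 : 28.8

Expanding (0.5184 + 0.4816)^3:
P(M) = 0.5184^3 = 0.139314
P(M+2) = 3 × 0.5184^2 × 0.4816^1 = 0.388273
P(M+4) = 3 × 0.5184^1 × 0.4816^2 = 0.360711
P(M+6) = 0.4816^3 = 0.111702
The M+2 peak is largest (0.388273); scaling to 100 gives 35.9 : 100.0 : 92.9 : 28.8.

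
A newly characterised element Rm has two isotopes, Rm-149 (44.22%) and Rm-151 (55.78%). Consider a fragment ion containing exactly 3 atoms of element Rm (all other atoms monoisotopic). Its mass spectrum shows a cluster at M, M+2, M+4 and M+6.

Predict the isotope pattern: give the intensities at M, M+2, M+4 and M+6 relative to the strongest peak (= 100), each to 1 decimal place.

20.9 : 79.3 : 100.0 : 42.0

Expanding (0.4422 + 0.5578)^3:
P(M) = 0.4422^3 = 0.086468
P(M+2) = 3 × 0.4422^2 × 0.5578^1 = 0.327218
P(M+4) = 3 × 0.4422^1 × 0.5578^2 = 0.412759
P(M+6) = 0.5578^3 = 0.173554
The M+4 peak is largest (0.412759); scaling to 100 gives 20.9 : 79.3 : 100.0 : 42.0.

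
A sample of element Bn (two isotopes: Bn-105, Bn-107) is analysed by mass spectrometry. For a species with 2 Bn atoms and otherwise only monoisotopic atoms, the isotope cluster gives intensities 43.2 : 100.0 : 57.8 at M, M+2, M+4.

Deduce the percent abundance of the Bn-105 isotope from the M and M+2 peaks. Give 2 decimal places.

Write p for the Bn-105 fraction. I(M+2)/I(M) = [C(2,1)·p^1·(1−p)] / p^2 = 2·(1−p)/p = 100.0/43.2 = 2.3148
(1−p)/p = 2.3148/2 = 1.1574  ⇒  p = 1/(1 + 1.1574) = 0.4635
Bn-105: 46.35%, Bn-107: 53.65%.

46.35%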